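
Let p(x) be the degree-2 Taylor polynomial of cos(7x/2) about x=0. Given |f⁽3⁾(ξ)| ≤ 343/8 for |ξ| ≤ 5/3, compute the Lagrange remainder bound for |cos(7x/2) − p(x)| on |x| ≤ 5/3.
42875/1296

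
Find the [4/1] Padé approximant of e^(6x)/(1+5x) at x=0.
(63126*x**4/995 + 31608*x**3/995 + 17586*x**2/995 + 5646*x/995 + 1)/(4651*x/995 + 1)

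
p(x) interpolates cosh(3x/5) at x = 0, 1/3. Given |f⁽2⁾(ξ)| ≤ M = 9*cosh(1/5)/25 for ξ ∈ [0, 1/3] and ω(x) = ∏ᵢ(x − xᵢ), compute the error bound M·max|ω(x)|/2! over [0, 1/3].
cosh(1/5)/200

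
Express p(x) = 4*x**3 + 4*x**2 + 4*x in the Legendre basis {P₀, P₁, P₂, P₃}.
(4/3)P₀ + (32/5)P₁ + (8/3)P₂ + (8/5)P₃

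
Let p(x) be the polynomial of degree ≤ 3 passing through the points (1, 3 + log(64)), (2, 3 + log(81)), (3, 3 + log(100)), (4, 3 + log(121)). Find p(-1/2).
3 + log(10995116277760000000000000000*11**(5/8)*2**(1/4)*3**(3/4)*5**(7/8)/12846465423973394586004152411)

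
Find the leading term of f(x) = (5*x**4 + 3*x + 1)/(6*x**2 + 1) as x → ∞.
5*x**2/6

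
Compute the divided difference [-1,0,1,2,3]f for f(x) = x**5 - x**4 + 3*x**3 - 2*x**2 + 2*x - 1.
4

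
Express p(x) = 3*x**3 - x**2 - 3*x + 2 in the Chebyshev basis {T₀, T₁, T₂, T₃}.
(3/2)T₀ + (-3/4)T₁ + (-1/2)T₂ + (3/4)T₃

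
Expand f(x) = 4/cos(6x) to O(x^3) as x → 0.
4 + 72*x**2 + O(x**3)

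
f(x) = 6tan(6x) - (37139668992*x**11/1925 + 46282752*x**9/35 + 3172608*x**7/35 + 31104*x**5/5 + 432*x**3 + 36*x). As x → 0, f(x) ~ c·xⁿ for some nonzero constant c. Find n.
13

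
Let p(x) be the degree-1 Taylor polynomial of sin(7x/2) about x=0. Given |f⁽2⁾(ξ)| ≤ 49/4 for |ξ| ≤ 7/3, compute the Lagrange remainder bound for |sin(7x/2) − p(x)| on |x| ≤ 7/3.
2401/72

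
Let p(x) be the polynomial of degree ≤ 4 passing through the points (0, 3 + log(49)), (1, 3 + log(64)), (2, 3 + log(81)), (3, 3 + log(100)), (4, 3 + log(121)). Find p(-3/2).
3 + log(1872797819754501433162325209838239048686050199724979277482993169*11**(59/64)*3**(13/16)*5**(15/16)*7**(3/64)/6805647338418769269267492148635364229120000000000000000000000000)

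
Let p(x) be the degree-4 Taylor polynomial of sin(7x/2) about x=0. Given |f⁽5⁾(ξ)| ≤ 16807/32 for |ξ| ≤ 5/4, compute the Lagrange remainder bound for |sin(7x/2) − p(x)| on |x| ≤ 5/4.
10504375/786432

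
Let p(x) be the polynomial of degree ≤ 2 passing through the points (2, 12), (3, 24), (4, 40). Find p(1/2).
3/2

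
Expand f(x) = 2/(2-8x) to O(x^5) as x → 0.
1 + 4*x + 16*x**2 + 64*x**3 + 256*x**4 + O(x**5)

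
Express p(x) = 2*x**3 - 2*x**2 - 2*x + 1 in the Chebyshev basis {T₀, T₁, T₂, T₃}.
(-1/2)T₁ - T₂ + (1/2)T₃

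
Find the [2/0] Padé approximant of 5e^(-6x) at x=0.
90*x**2 - 30*x + 5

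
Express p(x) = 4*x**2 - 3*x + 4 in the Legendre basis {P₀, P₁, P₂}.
(16/3)P₀ + (-3)P₁ + (8/3)P₂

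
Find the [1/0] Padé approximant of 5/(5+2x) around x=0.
1 - 2*x/5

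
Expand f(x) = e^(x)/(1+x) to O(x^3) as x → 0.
1 + x**2/2 + O(x**3)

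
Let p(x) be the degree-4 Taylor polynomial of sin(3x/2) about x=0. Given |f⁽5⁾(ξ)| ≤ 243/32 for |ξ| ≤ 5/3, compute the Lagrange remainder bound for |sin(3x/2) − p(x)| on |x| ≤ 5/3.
625/768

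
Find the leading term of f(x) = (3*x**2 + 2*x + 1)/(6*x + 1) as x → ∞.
x/2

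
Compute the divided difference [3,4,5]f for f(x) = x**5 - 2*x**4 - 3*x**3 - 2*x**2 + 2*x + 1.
428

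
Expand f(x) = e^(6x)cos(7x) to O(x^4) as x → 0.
1 + 6*x - 13*x**2/2 - 111*x**3 + O(x**4)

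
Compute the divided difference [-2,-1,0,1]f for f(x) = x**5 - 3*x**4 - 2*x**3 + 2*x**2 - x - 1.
9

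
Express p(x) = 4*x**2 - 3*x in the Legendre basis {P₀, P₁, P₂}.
(4/3)P₀ + (-3)P₁ + (8/3)P₂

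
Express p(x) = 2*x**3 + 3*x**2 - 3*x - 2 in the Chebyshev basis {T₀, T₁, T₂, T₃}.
(-1/2)T₀ + (-3/2)T₁ + (3/2)T₂ + (1/2)T₃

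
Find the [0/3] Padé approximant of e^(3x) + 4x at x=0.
1/(-569*x**3/2 + 89*x**2/2 - 7*x + 1)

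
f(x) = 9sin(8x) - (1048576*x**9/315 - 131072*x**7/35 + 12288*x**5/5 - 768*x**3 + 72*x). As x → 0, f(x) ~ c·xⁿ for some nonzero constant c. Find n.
11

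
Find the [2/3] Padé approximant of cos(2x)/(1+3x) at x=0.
(1 - 5*x**2/3)/(x**3 + x**2/3 + 3*x + 1)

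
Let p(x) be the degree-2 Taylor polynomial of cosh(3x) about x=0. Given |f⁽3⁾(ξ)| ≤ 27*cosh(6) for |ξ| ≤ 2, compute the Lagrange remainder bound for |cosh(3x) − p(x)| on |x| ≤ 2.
36*cosh(6)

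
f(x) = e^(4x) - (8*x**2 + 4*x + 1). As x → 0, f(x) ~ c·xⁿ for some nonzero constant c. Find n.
3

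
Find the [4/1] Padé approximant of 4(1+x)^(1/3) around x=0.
(4*x**4/243 - 32*x**3/405 + 8*x**2/15 + 64*x/15 + 4)/(11*x/15 + 1)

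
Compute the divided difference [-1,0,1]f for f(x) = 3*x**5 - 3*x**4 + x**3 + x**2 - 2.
-2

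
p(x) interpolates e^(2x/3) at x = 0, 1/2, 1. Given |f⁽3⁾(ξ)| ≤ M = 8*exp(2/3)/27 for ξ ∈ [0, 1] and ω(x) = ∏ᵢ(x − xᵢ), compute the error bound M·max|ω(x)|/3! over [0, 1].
sqrt(3)*exp(2/3)/729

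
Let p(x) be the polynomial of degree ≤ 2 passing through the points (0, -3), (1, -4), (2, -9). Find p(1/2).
-3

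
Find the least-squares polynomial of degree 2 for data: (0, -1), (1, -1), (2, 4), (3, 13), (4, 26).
-39/35 + (-62/35)x + (15/7)x²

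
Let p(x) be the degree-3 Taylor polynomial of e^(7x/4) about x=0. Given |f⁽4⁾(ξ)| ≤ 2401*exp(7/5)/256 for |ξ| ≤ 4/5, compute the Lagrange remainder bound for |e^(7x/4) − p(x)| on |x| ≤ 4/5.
2401*exp(7/5)/15000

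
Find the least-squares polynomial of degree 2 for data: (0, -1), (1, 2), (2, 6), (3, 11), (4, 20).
-26/35 + (97/70)x + (13/14)x²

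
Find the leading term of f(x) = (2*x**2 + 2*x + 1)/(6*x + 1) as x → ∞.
x/3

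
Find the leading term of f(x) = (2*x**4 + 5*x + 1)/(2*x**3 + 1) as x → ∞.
x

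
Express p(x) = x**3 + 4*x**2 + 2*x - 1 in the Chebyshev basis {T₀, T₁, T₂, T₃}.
T₀ + (11/4)T₁ + (2)T₂ + (1/4)T₃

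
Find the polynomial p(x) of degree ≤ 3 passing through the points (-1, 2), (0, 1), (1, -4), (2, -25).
-2*x**3 - 2*x**2 - x + 1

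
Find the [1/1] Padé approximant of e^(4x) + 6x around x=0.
(46*x/5 + 1)/(1 - 4*x/5)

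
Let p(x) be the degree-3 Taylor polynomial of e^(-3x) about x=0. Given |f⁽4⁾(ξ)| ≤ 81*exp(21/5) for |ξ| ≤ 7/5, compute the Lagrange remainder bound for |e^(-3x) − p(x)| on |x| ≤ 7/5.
64827*exp(21/5)/5000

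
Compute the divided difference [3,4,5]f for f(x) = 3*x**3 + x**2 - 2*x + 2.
37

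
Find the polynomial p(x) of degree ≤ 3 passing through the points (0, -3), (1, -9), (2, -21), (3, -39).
-3*x**2 - 3*x - 3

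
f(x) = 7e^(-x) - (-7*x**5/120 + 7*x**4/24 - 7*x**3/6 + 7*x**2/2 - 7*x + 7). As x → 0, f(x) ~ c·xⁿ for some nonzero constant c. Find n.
6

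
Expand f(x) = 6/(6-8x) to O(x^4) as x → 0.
1 + 4*x/3 + 16*x**2/9 + 64*x**3/27 + O(x**4)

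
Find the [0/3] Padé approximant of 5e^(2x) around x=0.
5/(-4*x**3/3 + 2*x**2 - 2*x + 1)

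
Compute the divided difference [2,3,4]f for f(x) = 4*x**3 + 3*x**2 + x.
39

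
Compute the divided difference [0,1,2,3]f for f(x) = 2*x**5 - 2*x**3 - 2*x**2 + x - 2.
48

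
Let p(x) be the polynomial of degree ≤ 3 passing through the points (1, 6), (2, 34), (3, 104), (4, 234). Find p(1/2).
17/8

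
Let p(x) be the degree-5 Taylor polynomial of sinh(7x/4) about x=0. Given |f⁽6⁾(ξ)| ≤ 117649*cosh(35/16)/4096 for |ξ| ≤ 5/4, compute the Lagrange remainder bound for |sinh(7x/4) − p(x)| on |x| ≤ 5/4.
367653125*cosh(35/16)/2415919104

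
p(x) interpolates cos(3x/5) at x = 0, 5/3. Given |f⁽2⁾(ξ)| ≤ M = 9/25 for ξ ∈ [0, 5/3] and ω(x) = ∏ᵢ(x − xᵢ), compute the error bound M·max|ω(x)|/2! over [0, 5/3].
1/8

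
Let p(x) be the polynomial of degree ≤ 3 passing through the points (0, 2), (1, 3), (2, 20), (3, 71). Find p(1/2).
13/8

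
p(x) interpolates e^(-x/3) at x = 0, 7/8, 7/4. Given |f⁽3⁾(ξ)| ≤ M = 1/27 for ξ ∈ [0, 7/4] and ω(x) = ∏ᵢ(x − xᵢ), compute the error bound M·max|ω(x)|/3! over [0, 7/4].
343*sqrt(3)/373248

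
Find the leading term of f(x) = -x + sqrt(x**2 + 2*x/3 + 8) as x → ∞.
1/3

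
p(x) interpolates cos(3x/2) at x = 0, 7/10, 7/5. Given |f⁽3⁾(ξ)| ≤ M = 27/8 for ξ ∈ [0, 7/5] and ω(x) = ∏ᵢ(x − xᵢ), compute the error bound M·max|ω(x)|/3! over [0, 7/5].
343*sqrt(3)/8000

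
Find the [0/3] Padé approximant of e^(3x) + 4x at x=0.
1/(-569*x**3/2 + 89*x**2/2 - 7*x + 1)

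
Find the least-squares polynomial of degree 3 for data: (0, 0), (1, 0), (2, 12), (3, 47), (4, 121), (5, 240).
5/42 + (-653/252)x + (11/42)x² + (71/36)x³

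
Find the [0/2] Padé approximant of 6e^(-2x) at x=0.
6/(2*x**2 + 2*x + 1)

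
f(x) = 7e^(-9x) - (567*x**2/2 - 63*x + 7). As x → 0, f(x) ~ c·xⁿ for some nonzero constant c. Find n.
3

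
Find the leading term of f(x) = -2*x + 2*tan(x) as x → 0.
2*x**3/3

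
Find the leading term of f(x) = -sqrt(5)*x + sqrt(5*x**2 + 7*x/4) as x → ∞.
7*sqrt(5)/40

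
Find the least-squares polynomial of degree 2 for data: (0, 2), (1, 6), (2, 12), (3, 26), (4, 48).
94/35 + (-48/35)x + (22/7)x²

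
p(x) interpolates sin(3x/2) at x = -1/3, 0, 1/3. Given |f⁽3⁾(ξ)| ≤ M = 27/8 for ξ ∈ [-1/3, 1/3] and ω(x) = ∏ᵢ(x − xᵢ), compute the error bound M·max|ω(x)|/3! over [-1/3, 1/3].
sqrt(3)/216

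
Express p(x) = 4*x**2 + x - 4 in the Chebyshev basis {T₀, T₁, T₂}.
(-2)T₀ + T₁ + (2)T₂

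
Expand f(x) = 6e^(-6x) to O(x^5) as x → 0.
6 - 36*x + 108*x**2 - 216*x**3 + 324*x**4 + O(x**5)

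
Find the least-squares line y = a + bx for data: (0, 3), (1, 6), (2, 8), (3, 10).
a = 33/10, b = 23/10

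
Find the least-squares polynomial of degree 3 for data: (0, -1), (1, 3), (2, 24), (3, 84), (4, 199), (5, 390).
-58/63 + (313/378)x + (-103/252)x² + (343/108)x³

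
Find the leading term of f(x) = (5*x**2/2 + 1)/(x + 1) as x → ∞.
5*x/2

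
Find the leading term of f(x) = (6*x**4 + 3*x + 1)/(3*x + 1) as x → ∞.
2*x**3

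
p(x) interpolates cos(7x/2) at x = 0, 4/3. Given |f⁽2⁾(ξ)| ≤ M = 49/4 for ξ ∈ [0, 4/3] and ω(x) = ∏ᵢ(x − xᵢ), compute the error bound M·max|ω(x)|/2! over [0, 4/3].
49/18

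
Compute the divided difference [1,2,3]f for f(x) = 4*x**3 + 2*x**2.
26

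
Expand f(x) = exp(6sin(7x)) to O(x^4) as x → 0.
1 + 42*x + 882*x**2 + 12005*x**3 + O(x**4)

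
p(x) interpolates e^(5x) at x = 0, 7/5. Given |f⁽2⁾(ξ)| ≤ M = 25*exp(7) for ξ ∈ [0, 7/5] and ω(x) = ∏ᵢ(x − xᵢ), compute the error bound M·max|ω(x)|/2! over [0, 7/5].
49*exp(7)/8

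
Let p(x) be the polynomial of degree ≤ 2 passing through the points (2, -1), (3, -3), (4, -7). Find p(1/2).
-7/4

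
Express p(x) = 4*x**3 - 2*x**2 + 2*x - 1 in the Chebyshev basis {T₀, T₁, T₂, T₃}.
(-2)T₀ + (5)T₁ - T₂ + T₃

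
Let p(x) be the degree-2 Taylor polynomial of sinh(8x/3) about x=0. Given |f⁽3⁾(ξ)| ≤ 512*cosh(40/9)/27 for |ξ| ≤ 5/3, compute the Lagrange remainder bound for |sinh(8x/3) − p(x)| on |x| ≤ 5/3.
32000*cosh(40/9)/2187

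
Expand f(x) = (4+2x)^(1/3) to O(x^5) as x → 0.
2**(2/3) + 2**(2/3)*x/6 - 2**(2/3)*x**2/36 + 5*2**(2/3)*x**3/648 - 5*2**(2/3)*x**4/1944 + O(x**5)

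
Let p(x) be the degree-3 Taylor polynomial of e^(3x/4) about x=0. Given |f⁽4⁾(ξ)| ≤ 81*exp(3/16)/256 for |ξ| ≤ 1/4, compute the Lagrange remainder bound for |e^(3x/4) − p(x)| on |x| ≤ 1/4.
27*exp(3/16)/524288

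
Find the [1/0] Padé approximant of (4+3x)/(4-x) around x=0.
x + 1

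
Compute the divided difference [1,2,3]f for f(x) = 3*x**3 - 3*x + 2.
18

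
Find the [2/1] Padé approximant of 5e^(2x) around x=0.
(10*x**2/3 + 20*x/3 + 5)/(1 - 2*x/3)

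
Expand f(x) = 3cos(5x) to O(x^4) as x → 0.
3 - 75*x**2/2 + O(x**4)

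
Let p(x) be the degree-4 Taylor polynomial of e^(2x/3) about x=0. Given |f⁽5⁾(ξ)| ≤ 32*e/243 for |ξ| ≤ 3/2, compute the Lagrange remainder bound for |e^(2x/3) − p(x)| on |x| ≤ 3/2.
e/120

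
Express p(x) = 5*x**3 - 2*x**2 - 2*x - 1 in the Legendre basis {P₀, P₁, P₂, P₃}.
(-5/3)P₀ + P₁ + (-4/3)P₂ + (2)P₃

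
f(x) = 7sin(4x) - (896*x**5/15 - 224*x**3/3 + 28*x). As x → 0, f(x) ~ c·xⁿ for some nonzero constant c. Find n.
7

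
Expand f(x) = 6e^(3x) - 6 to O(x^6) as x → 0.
18*x + 27*x**2 + 27*x**3 + 81*x**4/4 + 243*x**5/20 + O(x**6)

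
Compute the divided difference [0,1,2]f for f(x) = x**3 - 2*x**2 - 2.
1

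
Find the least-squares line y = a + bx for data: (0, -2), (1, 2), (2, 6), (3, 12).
a = -12/5, b = 23/5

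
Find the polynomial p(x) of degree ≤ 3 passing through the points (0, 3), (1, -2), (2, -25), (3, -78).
-2*x**3 - 3*x**2 + 3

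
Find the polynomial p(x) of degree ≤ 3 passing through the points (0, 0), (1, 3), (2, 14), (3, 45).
2*x**3 - 2*x**2 + 3*x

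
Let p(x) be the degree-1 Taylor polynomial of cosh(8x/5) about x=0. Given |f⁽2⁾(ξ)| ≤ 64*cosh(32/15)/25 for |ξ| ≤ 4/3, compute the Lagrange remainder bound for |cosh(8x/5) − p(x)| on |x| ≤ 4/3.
512*cosh(32/15)/225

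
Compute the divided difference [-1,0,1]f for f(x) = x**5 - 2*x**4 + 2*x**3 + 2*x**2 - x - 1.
0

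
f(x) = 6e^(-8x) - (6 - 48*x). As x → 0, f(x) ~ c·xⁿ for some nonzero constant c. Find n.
2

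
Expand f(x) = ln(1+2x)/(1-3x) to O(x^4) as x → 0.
2*x + 4*x**2 + 44*x**3/3 + O(x**4)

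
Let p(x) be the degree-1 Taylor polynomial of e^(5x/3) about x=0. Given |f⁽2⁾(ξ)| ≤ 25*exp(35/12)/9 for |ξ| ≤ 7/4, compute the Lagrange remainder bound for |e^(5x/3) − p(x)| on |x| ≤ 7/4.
1225*exp(35/12)/288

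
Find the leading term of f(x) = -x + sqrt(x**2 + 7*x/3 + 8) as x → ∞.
7/6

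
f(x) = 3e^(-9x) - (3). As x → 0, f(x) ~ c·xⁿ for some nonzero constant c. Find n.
1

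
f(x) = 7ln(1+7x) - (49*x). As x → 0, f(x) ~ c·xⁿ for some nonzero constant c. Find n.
2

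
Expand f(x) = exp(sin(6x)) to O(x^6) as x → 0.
1 + 6*x + 18*x**2 - 162*x**4 - 2592*x**5/5 + O(x**6)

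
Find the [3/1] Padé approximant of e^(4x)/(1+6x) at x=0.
(1552*x**3/123 + 320*x**2/41 + 168*x/41 + 1)/(250*x/41 + 1)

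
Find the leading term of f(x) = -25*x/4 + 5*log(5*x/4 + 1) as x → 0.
-125*x**2/32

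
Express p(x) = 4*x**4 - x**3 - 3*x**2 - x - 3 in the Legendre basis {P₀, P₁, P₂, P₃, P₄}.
(-16/5)P₀ + (-8/5)P₁ + (2/7)P₂ + (-2/5)P₃ + (32/35)P₄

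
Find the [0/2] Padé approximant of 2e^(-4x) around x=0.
2/(8*x**2 + 4*x + 1)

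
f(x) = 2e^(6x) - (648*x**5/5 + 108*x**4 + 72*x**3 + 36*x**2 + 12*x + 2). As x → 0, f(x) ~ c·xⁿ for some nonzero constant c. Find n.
6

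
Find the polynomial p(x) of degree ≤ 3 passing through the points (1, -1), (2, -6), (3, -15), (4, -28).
-2*x**2 + x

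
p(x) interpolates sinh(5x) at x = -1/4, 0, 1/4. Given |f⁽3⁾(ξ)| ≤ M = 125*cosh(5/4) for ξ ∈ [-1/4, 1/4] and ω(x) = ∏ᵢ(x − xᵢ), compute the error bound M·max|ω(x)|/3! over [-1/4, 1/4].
125*sqrt(3)*cosh(5/4)/1728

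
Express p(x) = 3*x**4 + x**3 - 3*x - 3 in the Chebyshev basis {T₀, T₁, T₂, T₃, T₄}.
(-15/8)T₀ + (-9/4)T₁ + (3/2)T₂ + (1/4)T₃ + (3/8)T₄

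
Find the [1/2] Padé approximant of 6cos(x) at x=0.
6/(x**2/2 + 1)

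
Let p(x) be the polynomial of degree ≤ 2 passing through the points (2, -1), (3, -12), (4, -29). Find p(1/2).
17/4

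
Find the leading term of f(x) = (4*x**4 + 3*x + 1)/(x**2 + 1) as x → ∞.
4*x**2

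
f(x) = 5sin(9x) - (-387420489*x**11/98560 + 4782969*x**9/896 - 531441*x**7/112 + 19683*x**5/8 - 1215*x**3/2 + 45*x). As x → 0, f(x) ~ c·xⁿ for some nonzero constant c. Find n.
13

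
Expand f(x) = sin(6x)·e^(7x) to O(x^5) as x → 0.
6*x + 42*x**2 + 111*x**3 + 91*x**4 + O(x**5)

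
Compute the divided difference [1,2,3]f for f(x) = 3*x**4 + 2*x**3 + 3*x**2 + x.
90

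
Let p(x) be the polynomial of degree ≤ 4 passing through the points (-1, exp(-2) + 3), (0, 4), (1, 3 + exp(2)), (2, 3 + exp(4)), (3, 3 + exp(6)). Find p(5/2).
(-5 + (-70*exp(2) + 412 + 140*exp(4) + 35*exp(6))*exp(2))*exp(-2)/128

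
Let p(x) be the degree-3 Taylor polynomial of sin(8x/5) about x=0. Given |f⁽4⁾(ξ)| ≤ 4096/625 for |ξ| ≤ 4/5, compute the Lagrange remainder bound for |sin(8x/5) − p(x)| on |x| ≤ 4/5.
131072/1171875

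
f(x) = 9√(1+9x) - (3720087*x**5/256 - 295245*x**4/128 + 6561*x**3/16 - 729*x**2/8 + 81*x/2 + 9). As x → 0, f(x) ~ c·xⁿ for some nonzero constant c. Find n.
6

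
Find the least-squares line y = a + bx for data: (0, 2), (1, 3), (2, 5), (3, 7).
a = 17/10, b = 17/10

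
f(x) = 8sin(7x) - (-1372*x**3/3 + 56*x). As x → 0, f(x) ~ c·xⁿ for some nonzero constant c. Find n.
5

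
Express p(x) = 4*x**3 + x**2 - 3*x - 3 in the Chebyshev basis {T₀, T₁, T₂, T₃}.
(-5/2)T₀ + (1/2)T₂ + T₃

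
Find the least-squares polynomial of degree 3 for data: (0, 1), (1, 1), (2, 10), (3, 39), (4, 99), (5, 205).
55/63 + (185/378)x + (-128/63)x² + (109/54)x³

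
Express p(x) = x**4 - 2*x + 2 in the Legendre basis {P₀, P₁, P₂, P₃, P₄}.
(11/5)P₀ + (-2)P₁ + (4/7)P₂ + (8/35)P₄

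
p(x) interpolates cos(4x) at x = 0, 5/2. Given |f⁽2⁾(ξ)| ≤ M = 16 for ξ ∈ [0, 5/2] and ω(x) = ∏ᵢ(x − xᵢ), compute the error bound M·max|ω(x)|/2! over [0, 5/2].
25/2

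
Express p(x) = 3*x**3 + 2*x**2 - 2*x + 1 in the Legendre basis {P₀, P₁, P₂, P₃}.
(5/3)P₀ + (-1/5)P₁ + (4/3)P₂ + (6/5)P₃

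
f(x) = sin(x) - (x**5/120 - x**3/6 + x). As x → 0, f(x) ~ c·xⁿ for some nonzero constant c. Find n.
7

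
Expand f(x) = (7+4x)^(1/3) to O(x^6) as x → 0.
7**(1/3) + 4*7**(1/3)*x/21 - 16*7**(1/3)*x**2/441 + 320*7**(1/3)*x**3/27783 - 2560*7**(1/3)*x**4/583443 + 22528*7**(1/3)*x**5/12252303 + O(x**6)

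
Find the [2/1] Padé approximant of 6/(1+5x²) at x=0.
6 - 30*x**2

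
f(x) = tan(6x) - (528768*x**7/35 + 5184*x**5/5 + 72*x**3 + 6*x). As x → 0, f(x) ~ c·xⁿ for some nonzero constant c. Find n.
9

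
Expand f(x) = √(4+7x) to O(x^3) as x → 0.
2 + 7*x/4 - 49*x**2/64 + O(x**3)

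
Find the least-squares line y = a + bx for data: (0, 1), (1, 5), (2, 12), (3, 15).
a = 9/10, b = 49/10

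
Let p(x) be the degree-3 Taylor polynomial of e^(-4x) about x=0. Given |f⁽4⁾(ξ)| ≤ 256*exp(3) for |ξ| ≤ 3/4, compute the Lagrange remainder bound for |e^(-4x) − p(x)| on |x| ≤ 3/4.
27*exp(3)/8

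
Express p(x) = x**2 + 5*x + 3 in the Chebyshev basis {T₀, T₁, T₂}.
(7/2)T₀ + (5)T₁ + (1/2)T₂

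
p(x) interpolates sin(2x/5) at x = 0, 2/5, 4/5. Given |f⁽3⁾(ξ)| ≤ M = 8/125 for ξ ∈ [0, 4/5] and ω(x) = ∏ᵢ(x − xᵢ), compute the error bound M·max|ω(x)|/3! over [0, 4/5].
64*sqrt(3)/421875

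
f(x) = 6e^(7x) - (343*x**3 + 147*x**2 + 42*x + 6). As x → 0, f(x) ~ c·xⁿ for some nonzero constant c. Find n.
4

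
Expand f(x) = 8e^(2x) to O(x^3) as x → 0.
8 + 16*x + 16*x**2 + O(x**3)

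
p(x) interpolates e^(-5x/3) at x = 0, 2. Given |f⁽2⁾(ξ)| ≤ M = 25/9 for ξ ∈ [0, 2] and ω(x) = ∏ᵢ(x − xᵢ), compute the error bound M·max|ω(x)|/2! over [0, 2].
25/18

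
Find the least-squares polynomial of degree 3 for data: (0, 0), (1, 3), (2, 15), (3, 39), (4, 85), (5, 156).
-1/18 + (157/108)x + (31/36)x² + (55/54)x³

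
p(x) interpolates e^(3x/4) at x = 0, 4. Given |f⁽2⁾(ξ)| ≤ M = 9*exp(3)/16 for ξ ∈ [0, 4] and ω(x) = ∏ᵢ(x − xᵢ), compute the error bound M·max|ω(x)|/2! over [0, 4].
9*exp(3)/8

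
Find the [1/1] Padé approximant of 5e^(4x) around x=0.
(10*x + 5)/(1 - 2*x)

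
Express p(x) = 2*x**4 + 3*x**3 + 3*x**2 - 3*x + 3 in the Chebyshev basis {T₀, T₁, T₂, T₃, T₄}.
(21/4)T₀ + (-3/4)T₁ + (5/2)T₂ + (3/4)T₃ + (1/4)T₄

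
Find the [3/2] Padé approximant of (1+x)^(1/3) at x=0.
(7*x**3/405 + 7*x**2/15 + 7*x/5 + 1)/(2*x**2/9 + 16*x/15 + 1)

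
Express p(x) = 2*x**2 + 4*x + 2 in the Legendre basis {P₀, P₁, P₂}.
(8/3)P₀ + (4)P₁ + (4/3)P₂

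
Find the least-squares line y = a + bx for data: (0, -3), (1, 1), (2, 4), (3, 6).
a = -5/2, b = 3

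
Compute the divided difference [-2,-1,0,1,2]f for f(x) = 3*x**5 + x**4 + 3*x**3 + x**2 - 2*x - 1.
1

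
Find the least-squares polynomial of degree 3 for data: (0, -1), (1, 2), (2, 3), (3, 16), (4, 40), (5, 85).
-95/126 + (341/108)x + (-601/252)x² + (28/27)x³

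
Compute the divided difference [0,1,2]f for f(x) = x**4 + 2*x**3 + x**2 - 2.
14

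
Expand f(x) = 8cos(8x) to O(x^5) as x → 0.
8 - 256*x**2 + 4096*x**4/3 + O(x**5)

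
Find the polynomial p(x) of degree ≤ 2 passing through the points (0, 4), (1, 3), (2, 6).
2*x**2 - 3*x + 4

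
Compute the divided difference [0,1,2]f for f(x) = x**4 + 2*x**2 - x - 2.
9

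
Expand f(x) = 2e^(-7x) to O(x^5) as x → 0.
2 - 14*x + 49*x**2 - 343*x**3/3 + 2401*x**4/12 + O(x**5)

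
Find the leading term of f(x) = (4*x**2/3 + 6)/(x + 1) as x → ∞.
4*x/3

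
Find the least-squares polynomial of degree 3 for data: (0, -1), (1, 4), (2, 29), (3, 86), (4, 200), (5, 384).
-143/126 + (2237/756)x + (-29/126)x² + (325/108)x³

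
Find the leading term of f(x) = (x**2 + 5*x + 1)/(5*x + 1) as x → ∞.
x/5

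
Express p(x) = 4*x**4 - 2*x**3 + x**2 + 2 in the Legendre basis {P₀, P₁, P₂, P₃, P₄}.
(47/15)P₀ + (-6/5)P₁ + (62/21)P₂ + (-4/5)P₃ + (32/35)P₄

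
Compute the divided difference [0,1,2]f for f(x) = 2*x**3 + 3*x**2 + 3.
9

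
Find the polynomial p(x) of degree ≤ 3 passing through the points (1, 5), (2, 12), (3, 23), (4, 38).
2*x**2 + x + 2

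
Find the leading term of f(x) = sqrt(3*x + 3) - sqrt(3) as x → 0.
sqrt(3)*x/2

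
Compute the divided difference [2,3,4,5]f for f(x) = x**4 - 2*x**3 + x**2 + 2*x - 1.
12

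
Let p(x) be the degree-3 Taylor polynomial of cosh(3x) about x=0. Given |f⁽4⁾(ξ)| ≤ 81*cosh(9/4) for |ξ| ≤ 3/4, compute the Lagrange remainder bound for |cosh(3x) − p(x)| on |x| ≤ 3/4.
2187*cosh(9/4)/2048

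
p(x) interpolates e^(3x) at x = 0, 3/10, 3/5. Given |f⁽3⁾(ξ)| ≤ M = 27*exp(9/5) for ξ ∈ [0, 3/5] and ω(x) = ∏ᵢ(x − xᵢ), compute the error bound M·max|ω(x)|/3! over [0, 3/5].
27*sqrt(3)*exp(9/5)/1000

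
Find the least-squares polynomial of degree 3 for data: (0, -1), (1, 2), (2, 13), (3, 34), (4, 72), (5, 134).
-151/126 + (2053/756)x + (23/126)x² + (101/108)x³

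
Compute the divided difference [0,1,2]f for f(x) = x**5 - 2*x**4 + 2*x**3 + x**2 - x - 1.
8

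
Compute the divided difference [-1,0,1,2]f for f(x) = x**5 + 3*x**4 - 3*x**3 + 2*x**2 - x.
8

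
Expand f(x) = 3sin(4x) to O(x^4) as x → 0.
12*x - 32*x**3 + O(x**4)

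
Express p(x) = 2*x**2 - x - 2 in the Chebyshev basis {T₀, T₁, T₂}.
-T₀ - T₁ + T₂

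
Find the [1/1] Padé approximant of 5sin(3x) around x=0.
15*x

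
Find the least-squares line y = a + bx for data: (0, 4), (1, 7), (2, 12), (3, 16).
a = 18/5, b = 41/10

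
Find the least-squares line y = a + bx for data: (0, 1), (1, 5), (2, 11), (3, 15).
a = 4/5, b = 24/5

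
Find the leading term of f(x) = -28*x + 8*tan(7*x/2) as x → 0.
343*x**3/3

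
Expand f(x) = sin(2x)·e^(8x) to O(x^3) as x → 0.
2*x + 16*x**2 + O(x**3)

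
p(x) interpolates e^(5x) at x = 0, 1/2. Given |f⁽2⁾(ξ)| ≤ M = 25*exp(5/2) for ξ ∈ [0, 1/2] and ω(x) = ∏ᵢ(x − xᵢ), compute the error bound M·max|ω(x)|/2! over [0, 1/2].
25*exp(5/2)/32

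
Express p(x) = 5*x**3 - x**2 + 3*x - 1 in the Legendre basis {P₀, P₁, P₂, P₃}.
(-4/3)P₀ + (6)P₁ + (-2/3)P₂ + (2)P₃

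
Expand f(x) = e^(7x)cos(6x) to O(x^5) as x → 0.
1 + 7*x + 13*x**2/2 - 413*x**3/6 - 6887*x**4/24 + O(x**5)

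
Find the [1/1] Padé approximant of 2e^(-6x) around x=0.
(2 - 6*x)/(3*x + 1)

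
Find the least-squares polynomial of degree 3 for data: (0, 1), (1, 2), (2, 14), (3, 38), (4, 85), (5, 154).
62/63 + (-55/27)x + (155/63)x² + (22/27)x³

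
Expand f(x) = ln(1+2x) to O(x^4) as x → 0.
2*x - 2*x**2 + 8*x**3/3 + O(x**4)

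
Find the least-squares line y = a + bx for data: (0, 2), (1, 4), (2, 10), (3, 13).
a = 7/5, b = 39/10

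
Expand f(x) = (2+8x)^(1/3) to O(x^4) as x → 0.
2**(1/3) + 4*2**(1/3)*x/3 - 16*2**(1/3)*x**2/9 + 320*2**(1/3)*x**3/81 + O(x**4)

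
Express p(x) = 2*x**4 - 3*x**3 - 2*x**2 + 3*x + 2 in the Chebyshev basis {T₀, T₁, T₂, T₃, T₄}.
(7/4)T₀ + (3/4)T₁ + (-3/4)T₃ + (1/4)T₄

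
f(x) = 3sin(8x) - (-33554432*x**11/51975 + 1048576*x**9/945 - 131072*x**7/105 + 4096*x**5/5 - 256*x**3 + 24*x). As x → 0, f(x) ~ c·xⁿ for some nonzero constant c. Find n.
13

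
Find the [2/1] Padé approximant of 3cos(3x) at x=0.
3 - 27*x**2/2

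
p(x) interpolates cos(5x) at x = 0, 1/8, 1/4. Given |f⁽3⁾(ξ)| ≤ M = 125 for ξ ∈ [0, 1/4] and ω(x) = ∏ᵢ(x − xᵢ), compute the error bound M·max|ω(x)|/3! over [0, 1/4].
125*sqrt(3)/13824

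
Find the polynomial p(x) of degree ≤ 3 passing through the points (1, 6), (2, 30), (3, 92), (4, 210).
3*x**3 + x**2 + 2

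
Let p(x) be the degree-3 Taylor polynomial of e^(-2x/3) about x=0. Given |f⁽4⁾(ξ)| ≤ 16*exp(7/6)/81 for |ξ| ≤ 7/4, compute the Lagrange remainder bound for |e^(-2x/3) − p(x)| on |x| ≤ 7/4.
2401*exp(7/6)/31104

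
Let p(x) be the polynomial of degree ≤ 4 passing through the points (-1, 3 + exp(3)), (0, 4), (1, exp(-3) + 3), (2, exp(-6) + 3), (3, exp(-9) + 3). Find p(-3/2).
(-36*exp(9) - 180*exp(3) + 35 + 378*exp(6) + 315*exp(12))*exp(-9)/128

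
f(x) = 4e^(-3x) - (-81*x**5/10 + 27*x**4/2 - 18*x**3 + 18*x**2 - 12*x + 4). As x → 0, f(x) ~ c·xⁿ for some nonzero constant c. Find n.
6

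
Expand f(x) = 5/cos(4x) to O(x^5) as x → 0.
5 + 40*x**2 + 800*x**4/3 + O(x**5)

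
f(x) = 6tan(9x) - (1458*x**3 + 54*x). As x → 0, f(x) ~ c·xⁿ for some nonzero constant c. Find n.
5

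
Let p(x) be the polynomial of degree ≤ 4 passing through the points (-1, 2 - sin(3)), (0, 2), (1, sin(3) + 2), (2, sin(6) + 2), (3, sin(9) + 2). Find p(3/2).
15*sin(6)/32 - 5*sin(9)/128 + 87*sin(3)/128 + 2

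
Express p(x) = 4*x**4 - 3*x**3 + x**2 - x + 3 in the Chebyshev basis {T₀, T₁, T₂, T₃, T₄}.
(5)T₀ + (-13/4)T₁ + (5/2)T₂ + (-3/4)T₃ + (1/2)T₄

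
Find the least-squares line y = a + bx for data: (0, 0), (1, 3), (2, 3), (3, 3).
a = 9/10, b = 9/10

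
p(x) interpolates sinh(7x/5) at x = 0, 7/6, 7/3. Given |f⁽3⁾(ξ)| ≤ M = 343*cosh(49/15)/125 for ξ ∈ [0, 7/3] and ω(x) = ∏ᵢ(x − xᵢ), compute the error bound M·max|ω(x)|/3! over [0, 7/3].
117649*sqrt(3)*cosh(49/15)/729000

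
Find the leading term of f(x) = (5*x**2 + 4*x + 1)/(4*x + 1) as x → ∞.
5*x/4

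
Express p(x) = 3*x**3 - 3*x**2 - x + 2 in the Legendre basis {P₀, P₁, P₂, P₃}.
P₀ + (4/5)P₁ + (-2)P₂ + (6/5)P₃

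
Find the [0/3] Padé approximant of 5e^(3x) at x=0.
5/(-9*x**3/2 + 9*x**2/2 - 3*x + 1)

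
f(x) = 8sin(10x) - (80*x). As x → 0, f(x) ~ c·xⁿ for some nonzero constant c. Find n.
3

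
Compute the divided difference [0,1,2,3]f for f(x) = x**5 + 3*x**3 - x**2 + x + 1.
28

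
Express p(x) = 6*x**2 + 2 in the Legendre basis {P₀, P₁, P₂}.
(4)P₀ + (4)P₂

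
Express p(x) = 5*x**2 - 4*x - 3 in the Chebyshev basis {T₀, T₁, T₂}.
(-1/2)T₀ + (-4)T₁ + (5/2)T₂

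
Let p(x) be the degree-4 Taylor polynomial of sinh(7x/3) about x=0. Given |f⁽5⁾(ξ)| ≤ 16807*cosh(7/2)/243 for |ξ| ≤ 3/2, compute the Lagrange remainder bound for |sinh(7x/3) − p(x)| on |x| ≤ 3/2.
16807*cosh(7/2)/3840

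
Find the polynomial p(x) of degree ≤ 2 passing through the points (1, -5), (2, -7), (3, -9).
-2*x - 3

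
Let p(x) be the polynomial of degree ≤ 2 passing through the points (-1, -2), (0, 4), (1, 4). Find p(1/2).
19/4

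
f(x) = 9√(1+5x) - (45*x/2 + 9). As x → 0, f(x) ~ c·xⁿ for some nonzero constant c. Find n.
2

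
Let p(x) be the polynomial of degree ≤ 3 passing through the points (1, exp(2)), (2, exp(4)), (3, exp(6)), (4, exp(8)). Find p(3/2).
(-5*exp(4) + 5 + 15*exp(2) + exp(6))*exp(2)/16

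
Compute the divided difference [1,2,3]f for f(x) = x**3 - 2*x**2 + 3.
4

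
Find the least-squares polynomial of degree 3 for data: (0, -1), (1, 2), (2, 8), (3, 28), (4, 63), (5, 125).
-20/21 + (341/126)x + (-101/84)x² + (41/36)x³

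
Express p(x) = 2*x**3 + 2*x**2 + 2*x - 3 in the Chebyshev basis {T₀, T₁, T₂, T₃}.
(-2)T₀ + (7/2)T₁ + T₂ + (1/2)T₃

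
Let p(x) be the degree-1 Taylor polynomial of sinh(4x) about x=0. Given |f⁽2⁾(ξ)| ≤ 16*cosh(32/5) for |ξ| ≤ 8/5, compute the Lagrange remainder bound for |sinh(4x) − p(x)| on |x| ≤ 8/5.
512*cosh(32/5)/25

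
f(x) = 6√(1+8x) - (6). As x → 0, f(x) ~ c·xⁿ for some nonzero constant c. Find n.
1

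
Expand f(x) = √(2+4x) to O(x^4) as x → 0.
sqrt(2) + sqrt(2)*x - sqrt(2)*x**2/2 + sqrt(2)*x**3/2 + O(x**4)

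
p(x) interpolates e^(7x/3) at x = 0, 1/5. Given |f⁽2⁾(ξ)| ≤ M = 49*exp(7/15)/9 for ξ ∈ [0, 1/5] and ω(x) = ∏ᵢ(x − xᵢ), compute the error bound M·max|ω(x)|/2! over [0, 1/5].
49*exp(7/15)/1800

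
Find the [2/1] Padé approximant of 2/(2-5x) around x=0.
1/(1 - 5*x/2)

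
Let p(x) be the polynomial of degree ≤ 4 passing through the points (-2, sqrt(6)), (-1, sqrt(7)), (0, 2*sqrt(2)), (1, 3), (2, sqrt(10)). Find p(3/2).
-35*sqrt(2)/32 - 5*sqrt(6)/128 + 7*sqrt(7)/32 + 35*sqrt(10)/128 + 105/32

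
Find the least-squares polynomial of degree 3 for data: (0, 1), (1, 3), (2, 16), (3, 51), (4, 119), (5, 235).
55/63 + (563/378)x + (-65/63)x² + (109/54)x³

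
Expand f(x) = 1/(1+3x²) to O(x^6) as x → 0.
1 - 3*x**2 + 9*x**4 + O(x**6)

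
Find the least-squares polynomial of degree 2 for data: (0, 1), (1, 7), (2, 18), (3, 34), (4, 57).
41/35 + (193/70)x + (39/14)x²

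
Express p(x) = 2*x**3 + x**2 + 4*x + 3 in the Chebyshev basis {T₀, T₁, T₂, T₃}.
(7/2)T₀ + (11/2)T₁ + (1/2)T₂ + (1/2)T₃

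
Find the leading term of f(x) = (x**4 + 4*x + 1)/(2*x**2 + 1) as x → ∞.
x**2/2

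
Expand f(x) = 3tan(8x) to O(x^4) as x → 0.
24*x + 512*x**3 + O(x**4)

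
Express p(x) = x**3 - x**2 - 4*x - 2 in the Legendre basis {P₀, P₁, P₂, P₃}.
(-7/3)P₀ + (-17/5)P₁ + (-2/3)P₂ + (2/5)P₃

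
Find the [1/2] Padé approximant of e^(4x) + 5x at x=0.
(1787*x/219 + 1)/(-32*x**2/73 - 184*x/219 + 1)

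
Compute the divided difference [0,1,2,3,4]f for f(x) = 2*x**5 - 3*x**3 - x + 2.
20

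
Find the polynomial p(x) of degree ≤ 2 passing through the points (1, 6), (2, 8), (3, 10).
2*x + 4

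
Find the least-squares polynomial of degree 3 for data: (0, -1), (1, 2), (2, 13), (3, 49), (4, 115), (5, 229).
-59/63 + (89/54)x + (-275/252)x² + (215/108)x³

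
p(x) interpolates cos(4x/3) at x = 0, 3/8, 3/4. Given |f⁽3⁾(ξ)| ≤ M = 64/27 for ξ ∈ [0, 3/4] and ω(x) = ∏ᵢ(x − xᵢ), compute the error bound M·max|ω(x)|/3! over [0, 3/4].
sqrt(3)/216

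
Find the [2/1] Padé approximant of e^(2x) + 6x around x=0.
(-10*x**2/3 + 22*x/3 + 1)/(1 - 2*x/3)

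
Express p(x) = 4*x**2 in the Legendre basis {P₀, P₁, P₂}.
(4/3)P₀ + (8/3)P₂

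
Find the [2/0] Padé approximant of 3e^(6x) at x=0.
54*x**2 + 18*x + 3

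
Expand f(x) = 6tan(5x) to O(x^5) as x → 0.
30*x + 250*x**3 + O(x**5)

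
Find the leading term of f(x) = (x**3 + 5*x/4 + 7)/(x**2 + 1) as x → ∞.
x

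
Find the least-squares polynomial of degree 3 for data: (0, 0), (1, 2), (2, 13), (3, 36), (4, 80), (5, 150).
-1/9 + (158/189)x + (41/63)x² + (28/27)x³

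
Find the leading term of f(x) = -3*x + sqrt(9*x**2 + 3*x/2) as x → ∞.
1/4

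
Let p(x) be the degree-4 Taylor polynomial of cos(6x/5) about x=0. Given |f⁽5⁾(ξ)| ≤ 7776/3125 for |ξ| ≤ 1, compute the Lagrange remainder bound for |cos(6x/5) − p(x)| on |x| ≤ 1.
324/15625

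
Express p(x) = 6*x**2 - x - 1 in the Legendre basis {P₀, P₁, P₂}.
P₀ - P₁ + (4)P₂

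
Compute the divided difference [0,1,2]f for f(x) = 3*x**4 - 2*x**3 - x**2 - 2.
14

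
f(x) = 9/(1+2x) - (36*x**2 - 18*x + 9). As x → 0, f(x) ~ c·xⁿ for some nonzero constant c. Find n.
3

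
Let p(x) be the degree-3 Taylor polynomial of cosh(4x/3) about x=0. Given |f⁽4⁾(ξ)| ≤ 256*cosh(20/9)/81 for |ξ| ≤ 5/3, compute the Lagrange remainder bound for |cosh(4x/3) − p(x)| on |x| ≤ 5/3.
20000*cosh(20/9)/19683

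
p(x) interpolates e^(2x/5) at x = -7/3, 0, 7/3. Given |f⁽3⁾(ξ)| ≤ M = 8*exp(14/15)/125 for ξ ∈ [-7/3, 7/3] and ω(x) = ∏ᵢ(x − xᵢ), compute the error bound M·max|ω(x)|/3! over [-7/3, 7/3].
2744*sqrt(3)*exp(14/15)/91125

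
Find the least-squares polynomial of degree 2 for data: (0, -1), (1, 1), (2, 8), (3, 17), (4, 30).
-41/35 + (33/35)x + (12/7)x²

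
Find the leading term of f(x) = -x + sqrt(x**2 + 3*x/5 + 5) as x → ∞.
3/10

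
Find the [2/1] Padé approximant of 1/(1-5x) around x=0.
1/(1 - 5*x)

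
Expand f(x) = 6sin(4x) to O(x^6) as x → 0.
24*x - 64*x**3 + 256*x**5/5 + O(x**6)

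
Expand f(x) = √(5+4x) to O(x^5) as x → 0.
sqrt(5) + 2*sqrt(5)*x/5 - 2*sqrt(5)*x**2/25 + 4*sqrt(5)*x**3/125 - 2*sqrt(5)*x**4/125 + O(x**5)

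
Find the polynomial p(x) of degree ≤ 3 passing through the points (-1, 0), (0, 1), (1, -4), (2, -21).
-x**3 - 3*x**2 - x + 1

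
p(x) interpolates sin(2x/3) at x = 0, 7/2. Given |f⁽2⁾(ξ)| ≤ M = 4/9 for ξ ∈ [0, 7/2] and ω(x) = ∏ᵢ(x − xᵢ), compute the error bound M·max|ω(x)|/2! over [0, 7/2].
49/72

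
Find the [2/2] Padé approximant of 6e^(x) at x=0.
(x**2/2 + 3*x + 6)/(x**2/12 - x/2 + 1)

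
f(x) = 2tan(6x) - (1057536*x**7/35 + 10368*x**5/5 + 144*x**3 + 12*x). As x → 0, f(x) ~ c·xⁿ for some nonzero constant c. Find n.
9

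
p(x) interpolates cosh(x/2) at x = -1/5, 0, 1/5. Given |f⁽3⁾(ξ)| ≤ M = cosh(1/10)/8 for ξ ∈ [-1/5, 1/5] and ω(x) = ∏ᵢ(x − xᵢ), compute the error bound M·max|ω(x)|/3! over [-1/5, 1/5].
sqrt(3)*cosh(1/10)/27000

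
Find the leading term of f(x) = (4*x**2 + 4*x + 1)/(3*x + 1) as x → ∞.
4*x/3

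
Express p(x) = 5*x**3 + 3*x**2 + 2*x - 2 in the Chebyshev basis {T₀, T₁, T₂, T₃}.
(-1/2)T₀ + (23/4)T₁ + (3/2)T₂ + (5/4)T₃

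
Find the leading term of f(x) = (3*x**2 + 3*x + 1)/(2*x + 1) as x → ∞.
3*x/2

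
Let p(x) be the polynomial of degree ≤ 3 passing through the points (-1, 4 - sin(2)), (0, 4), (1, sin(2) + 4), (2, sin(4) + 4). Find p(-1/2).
-5*sin(2)/8 + sin(4)/16 + 4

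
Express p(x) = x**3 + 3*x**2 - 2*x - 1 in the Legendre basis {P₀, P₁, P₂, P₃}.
(-7/5)P₁ + (2)P₂ + (2/5)P₃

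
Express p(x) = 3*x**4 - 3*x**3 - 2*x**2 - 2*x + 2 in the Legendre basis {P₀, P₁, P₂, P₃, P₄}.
(29/15)P₀ + (-19/5)P₁ + (8/21)P₂ + (-6/5)P₃ + (24/35)P₄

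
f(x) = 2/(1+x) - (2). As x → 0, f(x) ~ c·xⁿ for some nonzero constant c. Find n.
1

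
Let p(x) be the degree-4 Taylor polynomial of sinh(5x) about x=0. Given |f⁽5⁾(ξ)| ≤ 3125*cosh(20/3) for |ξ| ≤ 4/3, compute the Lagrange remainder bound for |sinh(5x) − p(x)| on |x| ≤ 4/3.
80000*cosh(20/3)/729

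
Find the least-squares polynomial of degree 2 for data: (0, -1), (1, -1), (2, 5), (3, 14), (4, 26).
-47/35 + (-57/70)x + (27/14)x²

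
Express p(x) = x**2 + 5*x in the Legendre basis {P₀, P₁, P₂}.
(1/3)P₀ + (5)P₁ + (2/3)P₂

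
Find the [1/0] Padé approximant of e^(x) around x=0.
x + 1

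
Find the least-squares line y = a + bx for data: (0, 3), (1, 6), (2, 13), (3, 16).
a = 13/5, b = 23/5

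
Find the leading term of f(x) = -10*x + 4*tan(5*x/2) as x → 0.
125*x**3/6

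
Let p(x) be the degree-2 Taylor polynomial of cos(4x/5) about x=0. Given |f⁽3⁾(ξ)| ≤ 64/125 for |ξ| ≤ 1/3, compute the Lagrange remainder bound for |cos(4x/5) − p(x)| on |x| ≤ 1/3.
32/10125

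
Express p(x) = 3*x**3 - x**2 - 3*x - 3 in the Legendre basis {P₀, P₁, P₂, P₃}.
(-10/3)P₀ + (-6/5)P₁ + (-2/3)P₂ + (6/5)P₃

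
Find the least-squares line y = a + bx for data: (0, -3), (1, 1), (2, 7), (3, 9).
a = -14/5, b = 21/5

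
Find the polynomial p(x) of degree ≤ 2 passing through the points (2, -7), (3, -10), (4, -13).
-3*x - 1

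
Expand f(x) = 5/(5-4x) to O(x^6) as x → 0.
1 + 4*x/5 + 16*x**2/25 + 64*x**3/125 + 256*x**4/625 + 1024*x**5/3125 + O(x**6)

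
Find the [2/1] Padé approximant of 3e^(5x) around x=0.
(25*x**2/2 + 10*x + 3)/(1 - 5*x/3)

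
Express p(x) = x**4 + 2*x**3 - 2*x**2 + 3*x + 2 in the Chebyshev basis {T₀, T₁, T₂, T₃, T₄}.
(11/8)T₀ + (9/2)T₁ + (-1/2)T₂ + (1/2)T₃ + (1/8)T₄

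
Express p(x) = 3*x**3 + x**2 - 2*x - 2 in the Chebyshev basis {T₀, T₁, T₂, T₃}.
(-3/2)T₀ + (1/4)T₁ + (1/2)T₂ + (3/4)T₃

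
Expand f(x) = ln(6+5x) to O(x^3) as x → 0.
log(6) + 5*x/6 - 25*x**2/72 + O(x**3)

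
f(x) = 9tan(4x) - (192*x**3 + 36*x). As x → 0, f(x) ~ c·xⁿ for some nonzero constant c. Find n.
5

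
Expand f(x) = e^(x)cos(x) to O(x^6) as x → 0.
1 + x - x**3/3 - x**4/6 - x**5/30 + O(x**6)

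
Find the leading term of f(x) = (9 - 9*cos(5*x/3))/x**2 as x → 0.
25/2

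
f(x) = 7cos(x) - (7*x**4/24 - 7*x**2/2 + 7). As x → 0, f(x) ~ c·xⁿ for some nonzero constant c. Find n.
6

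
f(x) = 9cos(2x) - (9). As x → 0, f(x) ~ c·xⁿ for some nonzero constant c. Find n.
2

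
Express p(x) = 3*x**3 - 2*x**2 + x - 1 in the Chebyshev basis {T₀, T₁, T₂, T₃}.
(-2)T₀ + (13/4)T₁ - T₂ + (3/4)T₃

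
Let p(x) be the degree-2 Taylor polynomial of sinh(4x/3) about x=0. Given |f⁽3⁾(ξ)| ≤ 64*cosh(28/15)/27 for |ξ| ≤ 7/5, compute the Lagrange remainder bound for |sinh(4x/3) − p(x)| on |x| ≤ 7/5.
10976*cosh(28/15)/10125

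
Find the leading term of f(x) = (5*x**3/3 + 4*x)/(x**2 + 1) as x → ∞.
5*x/3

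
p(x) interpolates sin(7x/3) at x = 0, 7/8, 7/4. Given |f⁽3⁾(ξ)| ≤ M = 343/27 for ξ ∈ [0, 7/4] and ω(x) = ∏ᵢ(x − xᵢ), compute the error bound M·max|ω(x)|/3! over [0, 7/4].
117649*sqrt(3)/373248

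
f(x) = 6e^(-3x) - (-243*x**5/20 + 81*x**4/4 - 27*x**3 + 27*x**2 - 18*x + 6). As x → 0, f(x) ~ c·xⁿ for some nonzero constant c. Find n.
6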